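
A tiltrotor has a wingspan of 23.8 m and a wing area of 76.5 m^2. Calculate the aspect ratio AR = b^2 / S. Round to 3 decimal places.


Step 1: b^2 = 23.8^2 = 566.44
Step 2: AR = 566.44 / 76.5 = 7.404

7.404


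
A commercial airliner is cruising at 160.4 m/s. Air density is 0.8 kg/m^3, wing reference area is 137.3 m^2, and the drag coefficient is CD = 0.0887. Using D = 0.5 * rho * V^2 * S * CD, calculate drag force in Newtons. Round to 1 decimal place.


Step 1: Dynamic pressure q = 0.5 * 0.8 * 160.4^2 = 10291.264 Pa
Step 2: Drag D = q * S * CD = 10291.264 * 137.3 * 0.0887
Step 3: D = 125332.3 N

125332.3


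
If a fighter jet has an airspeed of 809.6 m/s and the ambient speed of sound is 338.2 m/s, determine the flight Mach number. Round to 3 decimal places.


Step 1: M = V / a = 809.6 / 338.2
Step 2: M = 2.394

2.394


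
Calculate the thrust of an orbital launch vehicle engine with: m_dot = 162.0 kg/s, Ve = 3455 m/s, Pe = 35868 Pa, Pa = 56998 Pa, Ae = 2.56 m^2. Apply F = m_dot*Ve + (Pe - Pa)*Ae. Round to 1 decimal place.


Step 1: Momentum thrust = m_dot * Ve = 162.0 * 3455 = 559710.0 N
Step 2: Pressure thrust = (Pe - Pa) * Ae = (35868 - 56998) * 2.56 = -54092.80 N
Step 3: Total thrust F = 559710.0 + -54092.80 = 505617.2 N

505617.2


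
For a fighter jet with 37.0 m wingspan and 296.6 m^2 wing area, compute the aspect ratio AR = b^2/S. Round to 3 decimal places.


Step 1: b^2 = 37.0^2 = 1369.0
Step 2: AR = 1369.0 / 296.6 = 4.616

4.616


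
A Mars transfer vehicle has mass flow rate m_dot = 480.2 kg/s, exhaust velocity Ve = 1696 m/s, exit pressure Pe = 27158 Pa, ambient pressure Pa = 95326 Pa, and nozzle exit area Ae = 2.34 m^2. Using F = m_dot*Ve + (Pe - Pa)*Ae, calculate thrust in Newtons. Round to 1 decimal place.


Step 1: Momentum thrust = m_dot * Ve = 480.2 * 1696 = 814419.2 N
Step 2: Pressure thrust = (Pe - Pa) * Ae = (27158 - 95326) * 2.34 = -159513.12 N
Step 3: Total thrust F = 814419.2 + -159513.12 = 654906.1 N

654906.1


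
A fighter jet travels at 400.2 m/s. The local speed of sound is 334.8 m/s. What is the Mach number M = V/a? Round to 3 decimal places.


Step 1: M = V / a = 400.2 / 334.8
Step 2: M = 1.195

1.195


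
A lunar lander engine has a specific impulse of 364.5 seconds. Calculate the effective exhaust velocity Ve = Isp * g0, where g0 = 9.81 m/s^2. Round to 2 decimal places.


Step 1: Ve = Isp * g0 = 364.5 * 9.81
Step 2: Ve = 3575.75 m/s

3575.75


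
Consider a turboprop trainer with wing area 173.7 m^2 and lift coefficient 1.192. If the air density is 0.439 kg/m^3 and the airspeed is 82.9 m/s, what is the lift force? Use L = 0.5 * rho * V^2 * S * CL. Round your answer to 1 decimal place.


Step 1: Calculate dynamic pressure q = 0.5 * 0.439 * 82.9^2 = 0.5 * 0.439 * 6872.41 = 1508.494 Pa
Step 2: Multiply by wing area and lift coefficient: L = 1508.494 * 173.7 * 1.192
Step 3: L = 262025.4069 * 1.192 = 312334.3 N

312334.3


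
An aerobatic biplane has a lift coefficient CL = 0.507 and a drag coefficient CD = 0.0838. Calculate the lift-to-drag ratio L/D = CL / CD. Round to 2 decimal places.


Step 1: L/D = CL / CD = 0.507 / 0.0838
Step 2: L/D = 6.05

6.05


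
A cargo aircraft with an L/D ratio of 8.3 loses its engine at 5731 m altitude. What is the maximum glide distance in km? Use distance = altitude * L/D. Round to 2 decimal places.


Step 1: Glide distance = altitude * L/D = 5731 * 8.3 = 47567.3 m
Step 2: Convert to km: 47567.3 / 1000 = 47.57 km

47.57


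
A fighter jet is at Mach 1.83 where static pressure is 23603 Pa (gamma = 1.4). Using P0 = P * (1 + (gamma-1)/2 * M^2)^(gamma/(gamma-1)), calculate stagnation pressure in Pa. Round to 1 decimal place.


Step 1: (gamma-1)/2 * M^2 = 0.2 * 3.3489 = 0.66978
Step 2: 1 + 0.66978 = 1.66978
Step 3: Exponent gamma/(gamma-1) = 3.5
Step 4: P0 = 23603 * 1.66978^3.5 = 141995.5 Pa

141995.5


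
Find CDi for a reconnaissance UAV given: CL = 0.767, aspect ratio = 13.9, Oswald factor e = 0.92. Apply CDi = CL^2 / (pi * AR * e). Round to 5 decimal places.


Step 1: CL^2 = 0.767^2 = 0.588289
Step 2: pi * AR * e = 3.14159 * 13.9 * 0.92 = 40.174687
Step 3: CDi = 0.588289 / 40.174687 = 0.01464

0.01464


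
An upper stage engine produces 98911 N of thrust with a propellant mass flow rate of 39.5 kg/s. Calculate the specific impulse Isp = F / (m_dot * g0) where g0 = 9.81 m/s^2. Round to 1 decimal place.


Step 1: m_dot * g0 = 39.5 * 9.81 = 387.5
Step 2: Isp = 98911 / 387.5 = 255.3 s

255.3


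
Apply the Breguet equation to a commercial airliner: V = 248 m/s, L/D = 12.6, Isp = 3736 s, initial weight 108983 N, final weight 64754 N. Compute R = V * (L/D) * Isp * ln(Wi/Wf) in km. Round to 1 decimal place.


Step 1: Coefficient = V * (L/D) * Isp = 248 * 12.6 * 3736 = 11674252.8 m
Step 2: Wi/Wf = 108983 / 64754 = 1.683031
Step 3: ln(1.683031) = 0.520596
Step 4: R = 11674252.8 * 0.520596 = 6077574.4 m = 6077.6 km

6077.6


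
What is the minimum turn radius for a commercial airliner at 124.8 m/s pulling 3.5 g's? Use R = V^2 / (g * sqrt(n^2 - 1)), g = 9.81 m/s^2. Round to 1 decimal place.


Step 1: V^2 = 124.8^2 = 15575.04
Step 2: n^2 - 1 = 3.5^2 - 1 = 11.25
Step 3: sqrt(11.25) = 3.354102
Step 4: R = 15575.04 / (9.81 * 3.354102) = 473.4 m

473.4


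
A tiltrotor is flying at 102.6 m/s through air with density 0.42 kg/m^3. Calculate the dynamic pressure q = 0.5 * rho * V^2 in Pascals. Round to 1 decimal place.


Step 1: V^2 = 102.6^2 = 10526.76
Step 2: q = 0.5 * 0.42 * 10526.76
Step 3: q = 2210.6 Pa

2210.6


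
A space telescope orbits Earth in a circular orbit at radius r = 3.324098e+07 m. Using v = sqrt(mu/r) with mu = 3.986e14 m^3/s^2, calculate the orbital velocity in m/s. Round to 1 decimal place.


Step 1: mu / r = 3.986e14 / 3.324098e+07 = 11991222.8821
Step 2: v = sqrt(11991222.8821) = 3462.8 m/s

3462.8


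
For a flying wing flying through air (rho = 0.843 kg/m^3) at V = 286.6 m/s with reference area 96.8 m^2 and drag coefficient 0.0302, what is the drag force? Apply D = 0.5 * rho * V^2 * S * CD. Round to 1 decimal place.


Step 1: Dynamic pressure q = 0.5 * 0.843 * 286.6^2 = 34621.8245 Pa
Step 2: Drag D = q * S * CD = 34621.8245 * 96.8 * 0.0302
Step 3: D = 101212.1 N

101212.1


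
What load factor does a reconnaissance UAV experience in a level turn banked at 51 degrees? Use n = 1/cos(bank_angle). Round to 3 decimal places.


Step 1: Convert 51 degrees to radians = 0.890118
Step 2: cos(51 deg) = 0.62932
Step 3: n = 1 / 0.62932 = 1.589

1.589


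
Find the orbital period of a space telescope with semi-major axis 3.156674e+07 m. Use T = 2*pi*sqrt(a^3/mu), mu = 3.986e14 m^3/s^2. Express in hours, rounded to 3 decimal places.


Step 1: a^3 / mu = 3.145496e+22 / 3.986e14 = 7.891361e+07
Step 2: sqrt(7.891361e+07) = 8883.3332 s
Step 3: T = 2*pi * 8883.3332 = 55815.63 s
Step 4: T in hours = 55815.63 / 3600 = 15.504 hours

15.504


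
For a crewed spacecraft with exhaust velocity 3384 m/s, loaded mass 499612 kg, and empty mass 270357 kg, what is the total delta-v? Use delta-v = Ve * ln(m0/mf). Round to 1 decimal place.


Step 1: Mass ratio m0/mf = 499612 / 270357 = 1.847971
Step 2: ln(1.847971) = 0.614088
Step 3: delta-v = 3384 * 0.614088 = 2078.1 m/s

2078.1


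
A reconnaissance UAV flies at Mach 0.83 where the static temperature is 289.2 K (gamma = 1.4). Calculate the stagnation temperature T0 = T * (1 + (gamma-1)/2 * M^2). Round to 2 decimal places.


Step 1: (gamma-1)/2 = 0.2
Step 2: M^2 = 0.6889
Step 3: 1 + 0.2 * 0.6889 = 1.13778
Step 4: T0 = 289.2 * 1.13778 = 329.05 K

329.05


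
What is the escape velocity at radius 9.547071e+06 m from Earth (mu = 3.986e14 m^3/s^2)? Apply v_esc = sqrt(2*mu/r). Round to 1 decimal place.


Step 1: 2*mu/r = 2 * 3.986e14 / 9.547071e+06 = 83502050.0005
Step 2: v_esc = sqrt(83502050.0005) = 9137.9 m/s

9137.9


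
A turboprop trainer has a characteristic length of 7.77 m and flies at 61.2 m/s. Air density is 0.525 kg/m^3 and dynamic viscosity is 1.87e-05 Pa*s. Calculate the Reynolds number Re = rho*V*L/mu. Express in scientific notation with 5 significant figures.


Step 1: Numerator = rho * V * L = 0.525 * 61.2 * 7.77 = 249.6501
Step 2: Re = 249.6501 / 1.87e-05
Step 3: Re = 1.3350e+07

1.3350e+07


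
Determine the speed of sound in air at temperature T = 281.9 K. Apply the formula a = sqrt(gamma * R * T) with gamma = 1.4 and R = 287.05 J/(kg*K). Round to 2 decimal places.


Step 1: gamma * R * T = 1.4 * 287.05 * 281.9 = 113287.153
Step 2: a = sqrt(113287.153) = 336.58 m/s

336.58


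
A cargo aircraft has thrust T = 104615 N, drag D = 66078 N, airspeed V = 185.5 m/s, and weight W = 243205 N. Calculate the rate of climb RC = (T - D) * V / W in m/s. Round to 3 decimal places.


Step 1: Excess thrust = T - D = 104615 - 66078 = 38537 N
Step 2: Excess power = 38537 * 185.5 = 7148613.5 W
Step 3: RC = 7148613.5 / 243205 = 29.393 m/s

29.393


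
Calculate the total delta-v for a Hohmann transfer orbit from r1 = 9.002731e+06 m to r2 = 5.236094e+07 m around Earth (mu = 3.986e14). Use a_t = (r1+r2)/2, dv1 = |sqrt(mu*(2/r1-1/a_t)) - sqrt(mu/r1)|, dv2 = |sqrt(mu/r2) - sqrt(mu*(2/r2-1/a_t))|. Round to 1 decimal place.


Step 1: Transfer semi-major axis a_t = (9.002731e+06 + 5.236094e+07) / 2 = 3.068184e+07 m
Step 2: v1 (circular at r1) = sqrt(mu/r1) = 6653.98 m/s
Step 3: v_t1 = sqrt(mu*(2/r1 - 1/a_t)) = 8692.5 m/s
Step 4: dv1 = |8692.5 - 6653.98| = 2038.52 m/s
Step 5: v2 (circular at r2) = 2759.08 m/s, v_t2 = 1494.55 m/s
Step 6: dv2 = |2759.08 - 1494.55| = 1264.53 m/s
Step 7: Total delta-v = 2038.52 + 1264.53 = 3303.0 m/s

3303.0


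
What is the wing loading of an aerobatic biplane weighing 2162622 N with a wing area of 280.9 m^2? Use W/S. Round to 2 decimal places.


Step 1: Wing loading = W / S = 2162622 / 280.9
Step 2: Wing loading = 7698.90 N/m^2

7698.90


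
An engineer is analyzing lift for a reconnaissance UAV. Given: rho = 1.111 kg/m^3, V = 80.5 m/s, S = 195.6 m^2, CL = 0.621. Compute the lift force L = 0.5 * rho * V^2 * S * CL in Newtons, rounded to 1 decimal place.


Step 1: Calculate dynamic pressure q = 0.5 * 1.111 * 80.5^2 = 0.5 * 1.111 * 6480.25 = 3599.7789 Pa
Step 2: Multiply by wing area and lift coefficient: L = 3599.7789 * 195.6 * 0.621
Step 3: L = 704116.7479 * 0.621 = 437256.5 N

437256.5


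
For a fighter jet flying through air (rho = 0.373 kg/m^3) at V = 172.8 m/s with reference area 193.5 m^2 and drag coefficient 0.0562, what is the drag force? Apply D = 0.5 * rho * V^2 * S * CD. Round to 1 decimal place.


Step 1: Dynamic pressure q = 0.5 * 0.373 * 172.8^2 = 5568.8602 Pa
Step 2: Drag D = q * S * CD = 5568.8602 * 193.5 * 0.0562
Step 3: D = 60559.7 N

60559.7


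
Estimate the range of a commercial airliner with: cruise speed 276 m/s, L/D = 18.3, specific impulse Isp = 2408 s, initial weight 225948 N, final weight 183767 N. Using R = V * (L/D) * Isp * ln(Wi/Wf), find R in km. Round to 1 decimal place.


Step 1: Coefficient = V * (L/D) * Isp = 276 * 18.3 * 2408 = 12162326.4 m
Step 2: Wi/Wf = 225948 / 183767 = 1.229535
Step 3: ln(1.229535) = 0.206636
Step 4: R = 12162326.4 * 0.206636 = 2513177.3 m = 2513.2 km

2513.2


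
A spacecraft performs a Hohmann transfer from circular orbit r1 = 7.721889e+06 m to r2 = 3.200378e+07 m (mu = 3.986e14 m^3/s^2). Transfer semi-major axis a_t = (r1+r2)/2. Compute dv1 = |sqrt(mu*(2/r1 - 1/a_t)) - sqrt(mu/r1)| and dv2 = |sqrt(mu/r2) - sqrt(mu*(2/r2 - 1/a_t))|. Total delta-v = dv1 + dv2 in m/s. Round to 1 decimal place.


Step 1: Transfer semi-major axis a_t = (7.721889e+06 + 3.200378e+07) / 2 = 1.986283e+07 m
Step 2: v1 (circular at r1) = sqrt(mu/r1) = 7184.67 m/s
Step 3: v_t1 = sqrt(mu*(2/r1 - 1/a_t)) = 9119.83 m/s
Step 4: dv1 = |9119.83 - 7184.67| = 1935.16 m/s
Step 5: v2 (circular at r2) = 3529.13 m/s, v_t2 = 2200.44 m/s
Step 6: dv2 = |3529.13 - 2200.44| = 1328.69 m/s
Step 7: Total delta-v = 1935.16 + 1328.69 = 3263.9 m/s

3263.9


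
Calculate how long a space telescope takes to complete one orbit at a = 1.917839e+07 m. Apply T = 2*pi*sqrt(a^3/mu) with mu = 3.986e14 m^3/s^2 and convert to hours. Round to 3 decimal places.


Step 1: a^3 / mu = 7.054016e+21 / 3.986e14 = 1.769698e+07
Step 2: sqrt(1.769698e+07) = 4206.7778 s
Step 3: T = 2*pi * 4206.7778 = 26431.96 s
Step 4: T in hours = 26431.96 / 3600 = 7.342 hours

7.342


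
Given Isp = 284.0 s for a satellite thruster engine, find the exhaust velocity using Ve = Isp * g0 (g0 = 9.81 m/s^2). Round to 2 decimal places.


Step 1: Ve = Isp * g0 = 284.0 * 9.81
Step 2: Ve = 2786.04 m/s

2786.04


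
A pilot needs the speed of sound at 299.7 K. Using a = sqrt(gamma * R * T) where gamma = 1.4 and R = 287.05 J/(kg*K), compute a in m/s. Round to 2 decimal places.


Step 1: gamma * R * T = 1.4 * 287.05 * 299.7 = 120440.439
Step 2: a = sqrt(120440.439) = 347.05 m/s

347.05


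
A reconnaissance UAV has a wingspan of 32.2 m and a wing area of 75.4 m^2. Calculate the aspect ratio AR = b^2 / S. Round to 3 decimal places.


Step 1: b^2 = 32.2^2 = 1036.84
Step 2: AR = 1036.84 / 75.4 = 13.751

13.751


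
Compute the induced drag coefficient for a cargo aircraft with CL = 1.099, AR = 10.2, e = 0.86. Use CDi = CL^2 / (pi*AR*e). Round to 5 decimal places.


Step 1: CL^2 = 1.099^2 = 1.207801
Step 2: pi * AR * e = 3.14159 * 10.2 * 0.86 = 27.558051
Step 3: CDi = 1.207801 / 27.558051 = 0.04383

0.04383


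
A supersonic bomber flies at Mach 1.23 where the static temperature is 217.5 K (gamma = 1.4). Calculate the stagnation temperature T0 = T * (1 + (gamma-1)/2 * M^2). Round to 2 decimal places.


Step 1: (gamma-1)/2 = 0.2
Step 2: M^2 = 1.5129
Step 3: 1 + 0.2 * 1.5129 = 1.30258
Step 4: T0 = 217.5 * 1.30258 = 283.31 K

283.31


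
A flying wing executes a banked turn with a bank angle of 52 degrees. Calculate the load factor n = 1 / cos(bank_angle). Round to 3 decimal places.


Step 1: Convert 52 degrees to radians = 0.907571
Step 2: cos(52 deg) = 0.615661
Step 3: n = 1 / 0.615661 = 1.624

1.624


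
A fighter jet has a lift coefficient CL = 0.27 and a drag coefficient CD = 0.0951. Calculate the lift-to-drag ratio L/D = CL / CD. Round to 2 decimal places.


Step 1: L/D = CL / CD = 0.27 / 0.0951
Step 2: L/D = 2.84

2.84


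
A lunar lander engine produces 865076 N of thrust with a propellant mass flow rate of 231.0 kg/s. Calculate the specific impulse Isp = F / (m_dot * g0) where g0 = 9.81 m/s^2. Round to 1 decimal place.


Step 1: m_dot * g0 = 231.0 * 9.81 = 2266.11
Step 2: Isp = 865076 / 2266.11 = 381.7 s

381.7


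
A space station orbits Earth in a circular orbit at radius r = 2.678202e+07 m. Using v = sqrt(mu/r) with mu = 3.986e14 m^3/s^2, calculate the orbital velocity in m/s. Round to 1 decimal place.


Step 1: mu / r = 3.986e14 / 2.678202e+07 = 14883119.3465
Step 2: v = sqrt(14883119.3465) = 3857.9 m/s

3857.9


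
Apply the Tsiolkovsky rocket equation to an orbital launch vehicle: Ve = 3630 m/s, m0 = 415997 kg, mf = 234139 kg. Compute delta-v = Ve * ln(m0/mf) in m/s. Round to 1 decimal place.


Step 1: Mass ratio m0/mf = 415997 / 234139 = 1.77671
Step 2: ln(1.77671) = 0.574763
Step 3: delta-v = 3630 * 0.574763 = 2086.4 m/s

2086.4


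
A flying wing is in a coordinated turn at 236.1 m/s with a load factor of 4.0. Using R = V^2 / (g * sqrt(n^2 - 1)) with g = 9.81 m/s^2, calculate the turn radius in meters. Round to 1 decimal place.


Step 1: V^2 = 236.1^2 = 55743.21
Step 2: n^2 - 1 = 4.0^2 - 1 = 15.0
Step 3: sqrt(15.0) = 3.872983
Step 4: R = 55743.21 / (9.81 * 3.872983) = 1467.2 m

1467.2


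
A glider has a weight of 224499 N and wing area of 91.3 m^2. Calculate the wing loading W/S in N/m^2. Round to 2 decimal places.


Step 1: Wing loading = W / S = 224499 / 91.3
Step 2: Wing loading = 2458.92 N/m^2

2458.92


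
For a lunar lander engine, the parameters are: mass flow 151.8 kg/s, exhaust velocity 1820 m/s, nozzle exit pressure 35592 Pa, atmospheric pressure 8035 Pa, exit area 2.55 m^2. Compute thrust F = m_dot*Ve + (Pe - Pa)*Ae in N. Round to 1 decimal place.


Step 1: Momentum thrust = m_dot * Ve = 151.8 * 1820 = 276276.0 N
Step 2: Pressure thrust = (Pe - Pa) * Ae = (35592 - 8035) * 2.55 = 70270.35 N
Step 3: Total thrust F = 276276.0 + 70270.35 = 346546.4 N

346546.4


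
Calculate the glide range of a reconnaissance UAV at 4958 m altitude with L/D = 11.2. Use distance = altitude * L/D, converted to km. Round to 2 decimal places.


Step 1: Glide distance = altitude * L/D = 4958 * 11.2 = 55529.6 m
Step 2: Convert to km: 55529.6 / 1000 = 55.53 km

55.53


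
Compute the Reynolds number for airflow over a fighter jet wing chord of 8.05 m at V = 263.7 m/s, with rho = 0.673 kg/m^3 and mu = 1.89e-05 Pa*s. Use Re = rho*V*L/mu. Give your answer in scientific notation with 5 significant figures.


Step 1: Numerator = rho * V * L = 0.673 * 263.7 * 8.05 = 1428.634305
Step 2: Re = 1428.634305 / 1.89e-05
Step 3: Re = 7.5589e+07

7.5589e+07


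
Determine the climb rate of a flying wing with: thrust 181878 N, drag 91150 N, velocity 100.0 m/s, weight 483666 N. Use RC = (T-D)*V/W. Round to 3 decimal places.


Step 1: Excess thrust = T - D = 181878 - 91150 = 90728 N
Step 2: Excess power = 90728 * 100.0 = 9072800.0 W
Step 3: RC = 9072800.0 / 483666 = 18.758 m/s

18.758


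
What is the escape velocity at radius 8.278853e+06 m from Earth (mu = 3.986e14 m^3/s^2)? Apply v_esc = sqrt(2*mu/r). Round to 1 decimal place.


Step 1: 2*mu/r = 2 * 3.986e14 / 8.278853e+06 = 96293532.4495
Step 2: v_esc = sqrt(96293532.4495) = 9812.9 m/s

9812.9


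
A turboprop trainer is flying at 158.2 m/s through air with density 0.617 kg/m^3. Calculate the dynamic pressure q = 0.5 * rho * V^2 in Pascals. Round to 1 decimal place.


Step 1: V^2 = 158.2^2 = 25027.24
Step 2: q = 0.5 * 0.617 * 25027.24
Step 3: q = 7720.9 Pa

7720.9


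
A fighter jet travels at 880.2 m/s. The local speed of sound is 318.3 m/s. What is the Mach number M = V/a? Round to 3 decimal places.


Step 1: M = V / a = 880.2 / 318.3
Step 2: M = 2.765

2.765


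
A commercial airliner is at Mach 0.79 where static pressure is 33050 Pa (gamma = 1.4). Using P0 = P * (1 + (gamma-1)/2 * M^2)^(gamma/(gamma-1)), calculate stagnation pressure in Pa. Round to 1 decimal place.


Step 1: (gamma-1)/2 * M^2 = 0.2 * 0.6241 = 0.12482
Step 2: 1 + 0.12482 = 1.12482
Step 3: Exponent gamma/(gamma-1) = 3.5
Step 4: P0 = 33050 * 1.12482^3.5 = 49884.1 Pa

49884.1


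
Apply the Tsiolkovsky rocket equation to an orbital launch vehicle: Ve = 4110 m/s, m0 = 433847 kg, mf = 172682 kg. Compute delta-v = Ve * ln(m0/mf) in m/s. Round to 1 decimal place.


Step 1: Mass ratio m0/mf = 433847 / 172682 = 2.512404
Step 2: ln(2.512404) = 0.92124
Step 3: delta-v = 4110 * 0.92124 = 3786.3 m/s

3786.3


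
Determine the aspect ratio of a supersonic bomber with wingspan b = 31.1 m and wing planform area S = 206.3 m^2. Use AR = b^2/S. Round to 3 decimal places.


Step 1: b^2 = 31.1^2 = 967.21
Step 2: AR = 967.21 / 206.3 = 4.688

4.688


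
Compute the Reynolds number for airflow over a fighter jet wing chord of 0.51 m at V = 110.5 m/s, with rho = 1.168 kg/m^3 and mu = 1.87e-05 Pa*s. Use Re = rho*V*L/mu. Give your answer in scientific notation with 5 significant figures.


Step 1: Numerator = rho * V * L = 1.168 * 110.5 * 0.51 = 65.82264
Step 2: Re = 65.82264 / 1.87e-05
Step 3: Re = 3.5199e+06

3.5199e+06


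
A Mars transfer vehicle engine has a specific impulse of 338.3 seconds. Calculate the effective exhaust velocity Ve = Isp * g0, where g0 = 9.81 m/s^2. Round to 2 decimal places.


Step 1: Ve = Isp * g0 = 338.3 * 9.81
Step 2: Ve = 3318.72 m/s

3318.72


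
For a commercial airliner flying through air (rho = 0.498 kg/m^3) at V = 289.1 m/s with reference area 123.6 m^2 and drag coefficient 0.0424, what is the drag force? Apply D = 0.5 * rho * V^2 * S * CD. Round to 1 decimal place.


Step 1: Dynamic pressure q = 0.5 * 0.498 * 289.1^2 = 20811.1237 Pa
Step 2: Drag D = q * S * CD = 20811.1237 * 123.6 * 0.0424
Step 3: D = 109063.6 N

109063.6


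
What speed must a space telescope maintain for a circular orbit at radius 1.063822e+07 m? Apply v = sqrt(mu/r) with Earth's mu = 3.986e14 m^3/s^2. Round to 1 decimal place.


Step 1: mu / r = 3.986e14 / 1.063822e+07 = 37468674.2707
Step 2: v = sqrt(37468674.2707) = 6121.2 m/s

6121.2


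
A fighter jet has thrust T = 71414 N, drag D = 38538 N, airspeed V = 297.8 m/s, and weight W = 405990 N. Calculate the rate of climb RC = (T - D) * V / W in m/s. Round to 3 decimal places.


Step 1: Excess thrust = T - D = 71414 - 38538 = 32876 N
Step 2: Excess power = 32876 * 297.8 = 9790472.8 W
Step 3: RC = 9790472.8 / 405990 = 24.115 m/s

24.115


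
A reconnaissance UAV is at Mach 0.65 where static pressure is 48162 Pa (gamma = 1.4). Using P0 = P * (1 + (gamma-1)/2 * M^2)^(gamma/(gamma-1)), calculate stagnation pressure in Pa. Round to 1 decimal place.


Step 1: (gamma-1)/2 * M^2 = 0.2 * 0.4225 = 0.0845
Step 2: 1 + 0.0845 = 1.0845
Step 3: Exponent gamma/(gamma-1) = 3.5
Step 4: P0 = 48162 * 1.0845^3.5 = 63974.7 Pa

63974.7


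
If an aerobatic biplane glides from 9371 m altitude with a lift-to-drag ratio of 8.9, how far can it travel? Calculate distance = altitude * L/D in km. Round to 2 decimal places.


Step 1: Glide distance = altitude * L/D = 9371 * 8.9 = 83401.9 m
Step 2: Convert to km: 83401.9 / 1000 = 83.40 km

83.40


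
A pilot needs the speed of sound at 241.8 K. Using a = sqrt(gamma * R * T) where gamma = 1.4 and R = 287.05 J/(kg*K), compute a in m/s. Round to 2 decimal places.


Step 1: gamma * R * T = 1.4 * 287.05 * 241.8 = 97172.166
Step 2: a = sqrt(97172.166) = 311.72 m/s

311.72


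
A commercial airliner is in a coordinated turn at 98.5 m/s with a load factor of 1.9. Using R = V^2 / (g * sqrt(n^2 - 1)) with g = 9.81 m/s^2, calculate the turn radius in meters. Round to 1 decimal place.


Step 1: V^2 = 98.5^2 = 9702.25
Step 2: n^2 - 1 = 1.9^2 - 1 = 2.61
Step 3: sqrt(2.61) = 1.615549
Step 4: R = 9702.25 / (9.81 * 1.615549) = 612.2 m

612.2


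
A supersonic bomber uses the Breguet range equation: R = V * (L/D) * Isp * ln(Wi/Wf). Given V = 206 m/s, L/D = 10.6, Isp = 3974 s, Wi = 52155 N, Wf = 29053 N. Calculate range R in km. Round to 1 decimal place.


Step 1: Coefficient = V * (L/D) * Isp = 206 * 10.6 * 3974 = 8677626.4 m
Step 2: Wi/Wf = 52155 / 29053 = 1.795167
Step 3: ln(1.795167) = 0.585098
Step 4: R = 8677626.4 * 0.585098 = 5077264.5 m = 5077.3 km

5077.3


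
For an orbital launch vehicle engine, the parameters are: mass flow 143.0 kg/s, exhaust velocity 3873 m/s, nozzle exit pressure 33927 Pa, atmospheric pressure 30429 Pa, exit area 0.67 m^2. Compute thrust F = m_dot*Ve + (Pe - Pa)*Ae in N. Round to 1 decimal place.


Step 1: Momentum thrust = m_dot * Ve = 143.0 * 3873 = 553839.0 N
Step 2: Pressure thrust = (Pe - Pa) * Ae = (33927 - 30429) * 0.67 = 2343.66 N
Step 3: Total thrust F = 553839.0 + 2343.66 = 556182.7 N

556182.7


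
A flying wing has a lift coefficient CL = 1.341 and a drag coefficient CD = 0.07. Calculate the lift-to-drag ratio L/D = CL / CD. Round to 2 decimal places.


Step 1: L/D = CL / CD = 1.341 / 0.07
Step 2: L/D = 19.16

19.16


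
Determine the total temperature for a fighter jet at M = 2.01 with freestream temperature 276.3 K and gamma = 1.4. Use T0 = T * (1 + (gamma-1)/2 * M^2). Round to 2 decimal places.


Step 1: (gamma-1)/2 = 0.2
Step 2: M^2 = 4.0401
Step 3: 1 + 0.2 * 4.0401 = 1.80802
Step 4: T0 = 276.3 * 1.80802 = 499.56 K

499.56


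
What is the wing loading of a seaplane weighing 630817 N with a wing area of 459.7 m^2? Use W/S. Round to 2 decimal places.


Step 1: Wing loading = W / S = 630817 / 459.7
Step 2: Wing loading = 1372.24 N/m^2

1372.24


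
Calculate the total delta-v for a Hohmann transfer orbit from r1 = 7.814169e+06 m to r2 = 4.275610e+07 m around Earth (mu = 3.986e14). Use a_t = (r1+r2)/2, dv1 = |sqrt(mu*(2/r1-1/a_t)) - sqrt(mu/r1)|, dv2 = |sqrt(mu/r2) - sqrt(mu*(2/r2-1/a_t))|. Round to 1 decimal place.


Step 1: Transfer semi-major axis a_t = (7.814169e+06 + 4.275610e+07) / 2 = 2.528513e+07 m
Step 2: v1 (circular at r1) = sqrt(mu/r1) = 7142.12 m/s
Step 3: v_t1 = sqrt(mu*(2/r1 - 1/a_t)) = 9287.39 m/s
Step 4: dv1 = |9287.39 - 7142.12| = 2145.27 m/s
Step 5: v2 (circular at r2) = 3053.3 m/s, v_t2 = 1697.38 m/s
Step 6: dv2 = |3053.3 - 1697.38| = 1355.92 m/s
Step 7: Total delta-v = 2145.27 + 1355.92 = 3501.2 m/s

3501.2


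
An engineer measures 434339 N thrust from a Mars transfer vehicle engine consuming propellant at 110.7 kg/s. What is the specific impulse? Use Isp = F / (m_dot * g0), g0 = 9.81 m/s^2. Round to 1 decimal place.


Step 1: m_dot * g0 = 110.7 * 9.81 = 1085.97
Step 2: Isp = 434339 / 1085.97 = 400.0 s

400.0


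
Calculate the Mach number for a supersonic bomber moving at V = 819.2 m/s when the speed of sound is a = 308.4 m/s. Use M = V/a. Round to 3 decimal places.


Step 1: M = V / a = 819.2 / 308.4
Step 2: M = 2.656

2.656


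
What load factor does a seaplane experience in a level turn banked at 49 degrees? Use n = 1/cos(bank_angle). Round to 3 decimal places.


Step 1: Convert 49 degrees to radians = 0.855211
Step 2: cos(49 deg) = 0.656059
Step 3: n = 1 / 0.656059 = 1.524

1.524


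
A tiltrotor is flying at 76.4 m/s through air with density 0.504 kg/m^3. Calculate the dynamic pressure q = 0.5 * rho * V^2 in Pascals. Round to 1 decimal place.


Step 1: V^2 = 76.4^2 = 5836.96
Step 2: q = 0.5 * 0.504 * 5836.96
Step 3: q = 1470.9 Pa

1470.9


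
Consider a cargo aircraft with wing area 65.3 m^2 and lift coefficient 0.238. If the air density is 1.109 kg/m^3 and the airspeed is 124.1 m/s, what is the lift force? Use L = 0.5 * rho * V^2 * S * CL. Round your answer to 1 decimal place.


Step 1: Calculate dynamic pressure q = 0.5 * 1.109 * 124.1^2 = 0.5 * 1.109 * 15400.81 = 8539.7491 Pa
Step 2: Multiply by wing area and lift coefficient: L = 8539.7491 * 65.3 * 0.238
Step 3: L = 557645.6192 * 0.238 = 132719.7 N

132719.7


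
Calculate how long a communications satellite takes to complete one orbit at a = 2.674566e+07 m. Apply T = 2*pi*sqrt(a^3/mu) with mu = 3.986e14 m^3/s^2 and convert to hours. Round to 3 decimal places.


Step 1: a^3 / mu = 1.913198e+22 / 3.986e14 = 4.799795e+07
Step 2: sqrt(4.799795e+07) = 6928.0551 s
Step 3: T = 2*pi * 6928.0551 = 43530.25 s
Step 4: T in hours = 43530.25 / 3600 = 12.092 hours

12.092


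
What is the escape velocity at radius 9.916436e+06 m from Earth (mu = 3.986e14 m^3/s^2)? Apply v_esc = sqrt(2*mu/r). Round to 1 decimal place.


Step 1: 2*mu/r = 2 * 3.986e14 / 9.916436e+06 = 80391785.9199
Step 2: v_esc = sqrt(80391785.9199) = 8966.1 m/s

8966.1


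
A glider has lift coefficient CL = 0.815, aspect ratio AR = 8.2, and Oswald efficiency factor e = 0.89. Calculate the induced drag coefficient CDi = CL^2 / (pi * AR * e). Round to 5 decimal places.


Step 1: CL^2 = 0.815^2 = 0.664225
Step 2: pi * AR * e = 3.14159 * 8.2 * 0.89 = 22.927343
Step 3: CDi = 0.664225 / 22.927343 = 0.02897

0.02897


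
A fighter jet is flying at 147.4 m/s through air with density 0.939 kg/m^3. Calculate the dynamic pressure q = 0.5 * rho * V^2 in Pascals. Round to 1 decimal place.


Step 1: V^2 = 147.4^2 = 21726.76
Step 2: q = 0.5 * 0.939 * 21726.76
Step 3: q = 10200.7 Pa

10200.7


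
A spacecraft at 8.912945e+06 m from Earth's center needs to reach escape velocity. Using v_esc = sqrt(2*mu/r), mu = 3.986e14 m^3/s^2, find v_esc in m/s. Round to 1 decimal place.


Step 1: 2*mu/r = 2 * 3.986e14 / 8.912945e+06 = 89442939.4549
Step 2: v_esc = sqrt(89442939.4549) = 9457.4 m/s

9457.4


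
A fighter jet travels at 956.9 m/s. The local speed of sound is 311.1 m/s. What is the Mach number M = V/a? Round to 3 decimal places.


Step 1: M = V / a = 956.9 / 311.1
Step 2: M = 3.076

3.076


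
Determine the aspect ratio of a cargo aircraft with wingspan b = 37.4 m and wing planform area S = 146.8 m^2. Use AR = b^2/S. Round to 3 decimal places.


Step 1: b^2 = 37.4^2 = 1398.76
Step 2: AR = 1398.76 / 146.8 = 9.528

9.528


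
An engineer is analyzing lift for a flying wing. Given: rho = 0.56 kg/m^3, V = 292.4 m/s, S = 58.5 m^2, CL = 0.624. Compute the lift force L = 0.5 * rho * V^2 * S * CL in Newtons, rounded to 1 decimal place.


Step 1: Calculate dynamic pressure q = 0.5 * 0.56 * 292.4^2 = 0.5 * 0.56 * 85497.76 = 23939.3728 Pa
Step 2: Multiply by wing area and lift coefficient: L = 23939.3728 * 58.5 * 0.624
Step 3: L = 1400453.3088 * 0.624 = 873882.9 N

873882.9


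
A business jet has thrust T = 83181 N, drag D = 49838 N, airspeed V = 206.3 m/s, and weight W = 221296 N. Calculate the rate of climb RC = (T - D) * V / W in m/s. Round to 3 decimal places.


Step 1: Excess thrust = T - D = 83181 - 49838 = 33343 N
Step 2: Excess power = 33343 * 206.3 = 6878660.9 W
Step 3: RC = 6878660.9 / 221296 = 31.084 m/s

31.084


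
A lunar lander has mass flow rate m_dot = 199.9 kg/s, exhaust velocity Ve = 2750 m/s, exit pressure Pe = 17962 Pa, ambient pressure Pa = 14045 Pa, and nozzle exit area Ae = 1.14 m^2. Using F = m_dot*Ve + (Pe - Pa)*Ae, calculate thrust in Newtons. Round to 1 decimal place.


Step 1: Momentum thrust = m_dot * Ve = 199.9 * 2750 = 549725.0 N
Step 2: Pressure thrust = (Pe - Pa) * Ae = (17962 - 14045) * 1.14 = 4465.38 N
Step 3: Total thrust F = 549725.0 + 4465.38 = 554190.4 N

554190.4


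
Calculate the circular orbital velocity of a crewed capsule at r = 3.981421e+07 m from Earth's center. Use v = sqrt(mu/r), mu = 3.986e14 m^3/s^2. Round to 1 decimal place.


Step 1: mu / r = 3.986e14 / 3.981421e+07 = 10011500.9189
Step 2: v = sqrt(10011500.9189) = 3164.1 m/s

3164.1


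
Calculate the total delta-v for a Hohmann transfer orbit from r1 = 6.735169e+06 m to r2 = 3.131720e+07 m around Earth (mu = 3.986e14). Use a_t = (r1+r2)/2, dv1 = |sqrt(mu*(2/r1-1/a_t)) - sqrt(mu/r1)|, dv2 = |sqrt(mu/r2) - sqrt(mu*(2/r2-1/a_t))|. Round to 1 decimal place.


Step 1: Transfer semi-major axis a_t = (6.735169e+06 + 3.131720e+07) / 2 = 1.902618e+07 m
Step 2: v1 (circular at r1) = sqrt(mu/r1) = 7692.98 m/s
Step 3: v_t1 = sqrt(mu*(2/r1 - 1/a_t)) = 9869.84 m/s
Step 4: dv1 = |9869.84 - 7692.98| = 2176.86 m/s
Step 5: v2 (circular at r2) = 3567.61 m/s, v_t2 = 2122.64 m/s
Step 6: dv2 = |3567.61 - 2122.64| = 1444.97 m/s
Step 7: Total delta-v = 2176.86 + 1444.97 = 3621.8 m/s

3621.8


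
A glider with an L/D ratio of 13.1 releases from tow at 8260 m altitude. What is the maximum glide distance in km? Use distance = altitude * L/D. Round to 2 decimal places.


Step 1: Glide distance = altitude * L/D = 8260 * 13.1 = 108206.0 m
Step 2: Convert to km: 108206.0 / 1000 = 108.21 km

108.21


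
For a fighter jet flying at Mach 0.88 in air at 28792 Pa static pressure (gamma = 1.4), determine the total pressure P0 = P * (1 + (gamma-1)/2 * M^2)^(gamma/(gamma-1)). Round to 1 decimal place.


Step 1: (gamma-1)/2 * M^2 = 0.2 * 0.7744 = 0.15488
Step 2: 1 + 0.15488 = 1.15488
Step 3: Exponent gamma/(gamma-1) = 3.5
Step 4: P0 = 28792 * 1.15488^3.5 = 47659.6 Pa

47659.6


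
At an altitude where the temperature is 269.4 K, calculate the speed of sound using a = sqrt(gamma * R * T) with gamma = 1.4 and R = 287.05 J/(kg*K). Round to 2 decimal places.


Step 1: gamma * R * T = 1.4 * 287.05 * 269.4 = 108263.778
Step 2: a = sqrt(108263.778) = 329.03 m/s

329.03


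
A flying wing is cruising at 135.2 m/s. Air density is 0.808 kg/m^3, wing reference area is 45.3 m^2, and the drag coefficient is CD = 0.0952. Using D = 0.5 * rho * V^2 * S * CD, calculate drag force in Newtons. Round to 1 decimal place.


Step 1: Dynamic pressure q = 0.5 * 0.808 * 135.2^2 = 7384.7322 Pa
Step 2: Drag D = q * S * CD = 7384.7322 * 45.3 * 0.0952
Step 3: D = 31847.1 N

31847.1


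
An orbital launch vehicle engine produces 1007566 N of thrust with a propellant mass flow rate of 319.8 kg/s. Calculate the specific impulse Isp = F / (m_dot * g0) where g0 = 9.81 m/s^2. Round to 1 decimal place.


Step 1: m_dot * g0 = 319.8 * 9.81 = 3137.24
Step 2: Isp = 1007566 / 3137.24 = 321.2 s

321.2


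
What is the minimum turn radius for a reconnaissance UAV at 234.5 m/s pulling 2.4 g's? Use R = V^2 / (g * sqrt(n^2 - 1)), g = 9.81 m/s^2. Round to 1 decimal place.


Step 1: V^2 = 234.5^2 = 54990.25
Step 2: n^2 - 1 = 2.4^2 - 1 = 4.76
Step 3: sqrt(4.76) = 2.181742
Step 4: R = 54990.25 / (9.81 * 2.181742) = 2569.3 m

2569.3


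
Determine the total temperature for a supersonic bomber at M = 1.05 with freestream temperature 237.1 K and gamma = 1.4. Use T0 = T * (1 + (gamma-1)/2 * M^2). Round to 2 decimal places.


Step 1: (gamma-1)/2 = 0.2
Step 2: M^2 = 1.1025
Step 3: 1 + 0.2 * 1.1025 = 1.2205
Step 4: T0 = 237.1 * 1.2205 = 289.38 K

289.38


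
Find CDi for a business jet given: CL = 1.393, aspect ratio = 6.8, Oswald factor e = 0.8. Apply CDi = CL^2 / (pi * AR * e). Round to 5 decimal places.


Step 1: CL^2 = 1.393^2 = 1.940449
Step 2: pi * AR * e = 3.14159 * 6.8 * 0.8 = 17.090264
Step 3: CDi = 1.940449 / 17.090264 = 0.11354

0.11354


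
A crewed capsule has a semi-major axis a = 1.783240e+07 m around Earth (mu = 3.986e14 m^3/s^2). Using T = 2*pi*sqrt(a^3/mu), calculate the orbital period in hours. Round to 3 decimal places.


Step 1: a^3 / mu = 5.670605e+21 / 3.986e14 = 1.422630e+07
Step 2: sqrt(1.422630e+07) = 3771.7774 s
Step 3: T = 2*pi * 3771.7774 = 23698.78 s
Step 4: T in hours = 23698.78 / 3600 = 6.583 hours

6.583


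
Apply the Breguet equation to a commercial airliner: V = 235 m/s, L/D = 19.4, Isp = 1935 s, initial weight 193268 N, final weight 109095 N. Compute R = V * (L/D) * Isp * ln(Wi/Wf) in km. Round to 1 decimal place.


Step 1: Coefficient = V * (L/D) * Isp = 235 * 19.4 * 1935 = 8821665.0 m
Step 2: Wi/Wf = 193268 / 109095 = 1.771557
Step 3: ln(1.771557) = 0.571859
Step 4: R = 8821665.0 * 0.571859 = 5044746.4 m = 5044.7 km

5044.7


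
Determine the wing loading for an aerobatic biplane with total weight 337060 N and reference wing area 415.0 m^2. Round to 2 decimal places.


Step 1: Wing loading = W / S = 337060 / 415.0
Step 2: Wing loading = 812.19 N/m^2

812.19


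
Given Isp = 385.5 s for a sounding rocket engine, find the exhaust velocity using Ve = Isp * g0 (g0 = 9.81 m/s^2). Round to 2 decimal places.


Step 1: Ve = Isp * g0 = 385.5 * 9.81
Step 2: Ve = 3781.76 m/s

3781.76


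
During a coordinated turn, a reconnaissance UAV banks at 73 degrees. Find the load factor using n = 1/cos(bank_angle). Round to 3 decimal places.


Step 1: Convert 73 degrees to radians = 1.27409
Step 2: cos(73 deg) = 0.292372
Step 3: n = 1 / 0.292372 = 3.420

3.420


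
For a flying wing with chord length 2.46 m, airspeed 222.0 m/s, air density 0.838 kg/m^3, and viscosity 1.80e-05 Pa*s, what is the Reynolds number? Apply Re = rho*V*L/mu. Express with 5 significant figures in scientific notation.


Step 1: Numerator = rho * V * L = 0.838 * 222.0 * 2.46 = 457.64856
Step 2: Re = 457.64856 / 1.80e-05
Step 3: Re = 2.5425e+07

2.5425e+07


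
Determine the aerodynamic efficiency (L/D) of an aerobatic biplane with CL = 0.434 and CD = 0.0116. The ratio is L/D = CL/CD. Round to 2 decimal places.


Step 1: L/D = CL / CD = 0.434 / 0.0116
Step 2: L/D = 37.41

37.41


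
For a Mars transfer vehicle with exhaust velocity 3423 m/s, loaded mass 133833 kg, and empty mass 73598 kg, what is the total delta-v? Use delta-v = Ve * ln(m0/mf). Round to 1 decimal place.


Step 1: Mass ratio m0/mf = 133833 / 73598 = 1.818433
Step 2: ln(1.818433) = 0.597975
Step 3: delta-v = 3423 * 0.597975 = 2046.9 m/s

2046.9


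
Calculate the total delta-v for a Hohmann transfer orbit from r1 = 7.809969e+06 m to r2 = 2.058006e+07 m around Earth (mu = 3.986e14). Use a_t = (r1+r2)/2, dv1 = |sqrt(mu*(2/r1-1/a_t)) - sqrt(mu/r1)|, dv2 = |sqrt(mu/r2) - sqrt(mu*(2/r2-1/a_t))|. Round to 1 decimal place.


Step 1: Transfer semi-major axis a_t = (7.809969e+06 + 2.058006e+07) / 2 = 1.419501e+07 m
Step 2: v1 (circular at r1) = sqrt(mu/r1) = 7144.04 m/s
Step 3: v_t1 = sqrt(mu*(2/r1 - 1/a_t)) = 8602.0 m/s
Step 4: dv1 = |8602.0 - 7144.04| = 1457.96 m/s
Step 5: v2 (circular at r2) = 4400.94 m/s, v_t2 = 3264.39 m/s
Step 6: dv2 = |4400.94 - 3264.39| = 1136.55 m/s
Step 7: Total delta-v = 1457.96 + 1136.55 = 2594.5 m/s

2594.5


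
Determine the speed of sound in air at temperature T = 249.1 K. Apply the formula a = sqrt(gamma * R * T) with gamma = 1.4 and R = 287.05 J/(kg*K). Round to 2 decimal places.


Step 1: gamma * R * T = 1.4 * 287.05 * 249.1 = 100105.817
Step 2: a = sqrt(100105.817) = 316.40 m/s

316.40


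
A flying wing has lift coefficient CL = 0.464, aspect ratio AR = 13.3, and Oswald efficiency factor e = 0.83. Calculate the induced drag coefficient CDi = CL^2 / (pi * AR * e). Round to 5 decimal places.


Step 1: CL^2 = 0.464^2 = 0.215296
Step 2: pi * AR * e = 3.14159 * 13.3 * 0.83 = 34.680041
Step 3: CDi = 0.215296 / 34.680041 = 0.00621

0.00621


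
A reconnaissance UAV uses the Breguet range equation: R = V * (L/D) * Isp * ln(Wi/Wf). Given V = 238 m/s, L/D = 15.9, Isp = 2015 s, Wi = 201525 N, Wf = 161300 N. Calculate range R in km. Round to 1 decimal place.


Step 1: Coefficient = V * (L/D) * Isp = 238 * 15.9 * 2015 = 7625163.0 m
Step 2: Wi/Wf = 201525 / 161300 = 1.24938
Step 3: ln(1.24938) = 0.222647
Step 4: R = 7625163.0 * 0.222647 = 1697723.2 m = 1697.7 km

1697.7


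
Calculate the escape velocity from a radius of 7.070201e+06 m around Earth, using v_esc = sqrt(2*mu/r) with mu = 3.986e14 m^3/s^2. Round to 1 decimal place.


Step 1: 2*mu/r = 2 * 3.986e14 / 7.070201e+06 = 112754927.3352
Step 2: v_esc = sqrt(112754927.3352) = 10618.6 m/s

10618.6


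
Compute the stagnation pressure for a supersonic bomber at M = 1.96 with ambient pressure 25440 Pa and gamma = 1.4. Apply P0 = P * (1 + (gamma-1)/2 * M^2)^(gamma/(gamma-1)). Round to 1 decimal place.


Step 1: (gamma-1)/2 * M^2 = 0.2 * 3.8416 = 0.76832
Step 2: 1 + 0.76832 = 1.76832
Step 3: Exponent gamma/(gamma-1) = 3.5
Step 4: P0 = 25440 * 1.76832^3.5 = 187059.6 Pa

187059.6


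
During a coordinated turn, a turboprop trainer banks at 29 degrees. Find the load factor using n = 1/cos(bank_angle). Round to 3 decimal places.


Step 1: Convert 29 degrees to radians = 0.506145
Step 2: cos(29 deg) = 0.87462
Step 3: n = 1 / 0.87462 = 1.143

1.143


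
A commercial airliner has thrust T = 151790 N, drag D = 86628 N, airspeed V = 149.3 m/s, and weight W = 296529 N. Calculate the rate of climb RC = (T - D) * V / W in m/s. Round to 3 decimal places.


Step 1: Excess thrust = T - D = 151790 - 86628 = 65162 N
Step 2: Excess power = 65162 * 149.3 = 9728686.6 W
Step 3: RC = 9728686.6 / 296529 = 32.809 m/s

32.809


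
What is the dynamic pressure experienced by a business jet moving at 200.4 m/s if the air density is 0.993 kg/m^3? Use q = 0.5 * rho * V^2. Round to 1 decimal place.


Step 1: V^2 = 200.4^2 = 40160.16
Step 2: q = 0.5 * 0.993 * 40160.16
Step 3: q = 19939.5 Pa

19939.5


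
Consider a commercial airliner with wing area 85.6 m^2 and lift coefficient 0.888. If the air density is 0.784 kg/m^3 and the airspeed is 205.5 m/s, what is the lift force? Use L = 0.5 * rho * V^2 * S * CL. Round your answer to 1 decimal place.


Step 1: Calculate dynamic pressure q = 0.5 * 0.784 * 205.5^2 = 0.5 * 0.784 * 42230.25 = 16554.258 Pa
Step 2: Multiply by wing area and lift coefficient: L = 16554.258 * 85.6 * 0.888
Step 3: L = 1417044.4848 * 0.888 = 1258335.5 N

1258335.5


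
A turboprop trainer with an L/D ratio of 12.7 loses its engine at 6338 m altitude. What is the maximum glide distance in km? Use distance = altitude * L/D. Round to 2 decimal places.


Step 1: Glide distance = altitude * L/D = 6338 * 12.7 = 80492.6 m
Step 2: Convert to km: 80492.6 / 1000 = 80.49 km

80.49


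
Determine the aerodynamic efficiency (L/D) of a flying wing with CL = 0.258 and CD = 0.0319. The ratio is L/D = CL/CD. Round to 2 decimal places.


Step 1: L/D = CL / CD = 0.258 / 0.0319
Step 2: L/D = 8.09

8.09
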